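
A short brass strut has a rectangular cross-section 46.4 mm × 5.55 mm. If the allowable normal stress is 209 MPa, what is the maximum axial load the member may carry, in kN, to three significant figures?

53.8 kN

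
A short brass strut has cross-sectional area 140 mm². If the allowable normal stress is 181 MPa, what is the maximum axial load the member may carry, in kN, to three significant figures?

25.3 kN

P_max = σ_allow · A = 181 · 140 = 25340 N = 25.34 kN.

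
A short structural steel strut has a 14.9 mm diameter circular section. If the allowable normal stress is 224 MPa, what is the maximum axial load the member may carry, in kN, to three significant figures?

A = 174.4 mm².
P_max = σ_allow · A = 224 · 174.4 = 39060 N = 39.06 kN.

39.1 kN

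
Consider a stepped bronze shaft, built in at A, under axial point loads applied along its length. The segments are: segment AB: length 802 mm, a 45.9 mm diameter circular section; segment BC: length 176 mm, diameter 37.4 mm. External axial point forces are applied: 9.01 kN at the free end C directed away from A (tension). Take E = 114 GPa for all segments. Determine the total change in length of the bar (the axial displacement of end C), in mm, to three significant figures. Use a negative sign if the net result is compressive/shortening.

0.0510 mm

Internal axial forces (sectioning from the free end, tension +): N_BC = 9.01 kN, N_AB = 9.01 kN.
A_AB = 1655 mm².
A_BC = 1099 mm².
δ_AB = 9010·802/(1655·114000) = 0.03831 mm
δ_BC = 9010·176/(1099·114000) = 0.01266 mm
δ = Σδ_i = 0.05097 mm.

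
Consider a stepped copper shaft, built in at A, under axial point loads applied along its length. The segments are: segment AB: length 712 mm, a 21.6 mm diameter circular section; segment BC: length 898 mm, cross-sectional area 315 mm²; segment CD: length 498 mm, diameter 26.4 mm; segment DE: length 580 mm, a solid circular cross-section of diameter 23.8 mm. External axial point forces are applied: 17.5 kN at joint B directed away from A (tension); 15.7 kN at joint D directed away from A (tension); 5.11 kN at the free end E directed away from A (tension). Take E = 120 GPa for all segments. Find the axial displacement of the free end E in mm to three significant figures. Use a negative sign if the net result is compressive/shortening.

1.33 mm

Internal axial forces (sectioning from the free end, tension +): N_DE = 5.11 kN, N_CD = 20.81 kN, N_BC = 20.81 kN, N_AB = 38.31 kN.
A_AB = 366.4 mm².
A_CD = 547.4 mm².
A_DE = 444.9 mm².
δ_AB = 38310·712/(366.4·120000) = 0.6203 mm
δ_BC = 20810·898/(315·120000) = 0.4944 mm
δ_CD = 20810·498/(547.4·120000) = 0.1578 mm
δ_DE = 5110·580/(444.9·120000) = 0.05552 mm
δ = Σδ_i = 1.328 mm.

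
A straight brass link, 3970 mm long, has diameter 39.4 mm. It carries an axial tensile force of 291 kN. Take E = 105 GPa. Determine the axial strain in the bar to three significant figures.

0.00227

A = 1219 mm².
σ = N/A = 238.7 MPa; ε = σ/E = 238.7/105000 = 2.273e-03.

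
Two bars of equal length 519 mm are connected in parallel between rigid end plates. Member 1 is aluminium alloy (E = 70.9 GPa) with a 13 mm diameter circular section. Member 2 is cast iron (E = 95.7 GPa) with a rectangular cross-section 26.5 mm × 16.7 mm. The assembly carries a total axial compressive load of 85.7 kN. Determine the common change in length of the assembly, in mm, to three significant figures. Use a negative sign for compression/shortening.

A_1 = 132.7 mm².
A_2 = 442.5 mm².
Equal strain + equilibrium ⇒ each member carries load in proportion to AE: A₁E₁ = 9411000 N, A₂E₂ = 42350000 N, ΣAE = 51760000 N.
δ = PL/ΣAE = -85700·519/51760000 = -0.8593 mm.

-0.859 mm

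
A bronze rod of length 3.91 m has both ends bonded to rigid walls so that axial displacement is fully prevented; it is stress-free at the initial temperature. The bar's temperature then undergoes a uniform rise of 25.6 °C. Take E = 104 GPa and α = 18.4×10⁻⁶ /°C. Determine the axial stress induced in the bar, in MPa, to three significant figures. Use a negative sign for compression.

Free thermal expansion αLΔT = 18.4e-6 · 3910 · 25.6 = 1.842 mm.
The walls impose strain ε = −(1.842)/3910 = -4.7104e-04; σ = Eε = 104000 · -4.7104e-04 = -48.99 MPa.

-49.0 MPa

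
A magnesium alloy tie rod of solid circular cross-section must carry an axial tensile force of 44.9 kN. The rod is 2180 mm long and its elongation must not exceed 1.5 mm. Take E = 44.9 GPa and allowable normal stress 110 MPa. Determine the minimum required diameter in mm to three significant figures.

43.0 mm

Required area A ≥ P/σ_allow = 44900/110 = 408.2 mm².
For a solid circular section, d ≥ √(4A/π) = 22.8 mm.
Elongation limit: A ≥ PL/(Eδ_allow) = 44900·2180/(44900·1.5) = 1453 mm² ⇒ d ≥ 43.02 mm.
The elongation limit governs.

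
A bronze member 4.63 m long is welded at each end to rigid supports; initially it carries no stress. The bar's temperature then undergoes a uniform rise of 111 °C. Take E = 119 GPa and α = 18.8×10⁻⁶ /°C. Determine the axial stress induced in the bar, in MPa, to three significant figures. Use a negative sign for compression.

-248 MPa

Free thermal expansion αLΔT = 18.8e-6 · 4630 · 111 = 9.662 mm.
The walls impose strain ε = −(9.662)/4630 = -2.0868e-03; σ = Eε = 119000 · -2.0868e-03 = -248.3 MPa.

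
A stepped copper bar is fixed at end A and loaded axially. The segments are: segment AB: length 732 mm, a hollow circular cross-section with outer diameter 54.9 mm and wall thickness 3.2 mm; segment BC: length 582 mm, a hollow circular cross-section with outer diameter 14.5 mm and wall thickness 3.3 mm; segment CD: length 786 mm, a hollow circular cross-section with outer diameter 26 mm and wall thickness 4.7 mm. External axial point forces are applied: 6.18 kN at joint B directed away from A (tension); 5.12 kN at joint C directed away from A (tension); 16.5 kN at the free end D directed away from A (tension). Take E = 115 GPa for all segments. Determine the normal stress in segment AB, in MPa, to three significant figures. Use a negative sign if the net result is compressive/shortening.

53.5 MPa

Internal axial forces (sectioning from the free end, tension +): N_CD = 16.5 kN, N_BC = 21.62 kN, N_AB = 27.8 kN.
A_AB = 519.7 mm².
σ_AB = N_AB/A_AB = 27800/519.7 = 53.49 MPa.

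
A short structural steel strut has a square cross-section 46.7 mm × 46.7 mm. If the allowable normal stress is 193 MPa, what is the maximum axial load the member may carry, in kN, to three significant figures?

A = 2181 mm².
P_max = σ_allow · A = 193 · 2181 = 420900 N = 420.9 kN.

421 kN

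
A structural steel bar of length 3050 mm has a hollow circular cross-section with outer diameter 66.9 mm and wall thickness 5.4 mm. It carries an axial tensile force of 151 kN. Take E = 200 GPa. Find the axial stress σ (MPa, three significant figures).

145 MPa

A = 1043 mm².
σ = N/A = 151000/1043 = 144.7 MPa.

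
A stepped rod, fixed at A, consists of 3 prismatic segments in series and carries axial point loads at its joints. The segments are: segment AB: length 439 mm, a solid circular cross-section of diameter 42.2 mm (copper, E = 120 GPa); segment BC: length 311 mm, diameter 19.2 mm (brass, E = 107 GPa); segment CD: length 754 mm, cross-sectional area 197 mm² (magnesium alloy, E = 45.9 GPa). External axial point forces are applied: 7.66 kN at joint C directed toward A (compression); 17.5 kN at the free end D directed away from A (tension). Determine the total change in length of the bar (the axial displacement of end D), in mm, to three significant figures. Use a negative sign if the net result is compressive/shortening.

Internal axial forces (sectioning from the free end, tension +): N_CD = 17.5 kN, N_BC = 9.84 kN, N_AB = 9.84 kN.
A_AB = 1399 mm².
A_BC = 289.5 mm².
δ_AB = 9840·439/(1399·120000) = 0.02574 mm
δ_BC = 9840·311/(289.5·107000) = 0.09878 mm
δ_CD = 17500·754/(197·45900) = 1.459 mm
δ = Σδ_i = 1.584 mm.

1.58 mm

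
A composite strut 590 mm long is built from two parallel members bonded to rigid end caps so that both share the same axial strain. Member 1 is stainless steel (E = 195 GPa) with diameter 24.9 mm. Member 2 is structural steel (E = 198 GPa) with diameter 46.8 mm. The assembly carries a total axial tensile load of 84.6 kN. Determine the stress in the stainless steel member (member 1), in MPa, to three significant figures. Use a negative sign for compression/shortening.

A_1 = 487 mm².
A_2 = 1720 mm².
Equal strain + equilibrium ⇒ each member carries load in proportion to AE: A₁E₁ = 94960000 N, A₂E₂ = 340600000 N, ΣAE = 435600000 N.
σ₁ = P·E₁/ΣAE = 84600·195000/435600000 = 37.88 MPa.

37.9 MPa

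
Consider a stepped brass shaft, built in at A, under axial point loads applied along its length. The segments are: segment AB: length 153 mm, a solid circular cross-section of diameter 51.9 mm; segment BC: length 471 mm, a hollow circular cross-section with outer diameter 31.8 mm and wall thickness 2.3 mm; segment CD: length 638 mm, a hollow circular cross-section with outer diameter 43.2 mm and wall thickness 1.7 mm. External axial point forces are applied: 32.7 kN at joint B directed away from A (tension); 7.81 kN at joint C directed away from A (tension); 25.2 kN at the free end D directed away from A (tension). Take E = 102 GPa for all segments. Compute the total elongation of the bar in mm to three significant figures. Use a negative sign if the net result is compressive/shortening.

1.47 mm

Internal axial forces (sectioning from the free end, tension +): N_CD = 25.2 kN, N_BC = 33.01 kN, N_AB = 65.71 kN.
A_AB = 2116 mm².
A_BC = 213.2 mm².
A_CD = 221.6 mm².
δ_AB = 65710·153/(2116·102000) = 0.04659 mm
δ_BC = 33010·471/(213.2·102000) = 0.7151 mm
δ_CD = 25200·638/(221.6·102000) = 0.7112 mm
δ = Σδ_i = 1.473 mm.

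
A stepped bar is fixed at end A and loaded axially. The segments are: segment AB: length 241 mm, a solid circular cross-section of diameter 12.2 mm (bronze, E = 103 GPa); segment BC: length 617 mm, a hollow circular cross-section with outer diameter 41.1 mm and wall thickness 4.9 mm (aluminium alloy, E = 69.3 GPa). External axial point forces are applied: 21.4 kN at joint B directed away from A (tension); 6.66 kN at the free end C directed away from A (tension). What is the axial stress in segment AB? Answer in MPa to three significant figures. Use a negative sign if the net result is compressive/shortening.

Internal axial forces (sectioning from the free end, tension +): N_BC = 6.66 kN, N_AB = 28.06 kN.
A_AB = 116.9 mm².
σ_AB = N_AB/A_AB = 28060/116.9 = 240 MPa.

240 MPa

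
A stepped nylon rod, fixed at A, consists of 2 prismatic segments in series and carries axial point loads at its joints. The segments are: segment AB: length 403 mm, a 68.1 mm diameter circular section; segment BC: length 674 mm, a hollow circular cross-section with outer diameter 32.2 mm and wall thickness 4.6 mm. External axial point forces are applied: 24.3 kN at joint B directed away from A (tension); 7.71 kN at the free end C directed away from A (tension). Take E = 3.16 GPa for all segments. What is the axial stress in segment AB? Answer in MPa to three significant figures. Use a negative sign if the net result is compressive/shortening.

Internal axial forces (sectioning from the free end, tension +): N_BC = 7.71 kN, N_AB = 32.01 kN.
A_AB = 3642 mm².
σ_AB = N_AB/A_AB = 32010/3642 = 8.788 MPa.

8.79 MPa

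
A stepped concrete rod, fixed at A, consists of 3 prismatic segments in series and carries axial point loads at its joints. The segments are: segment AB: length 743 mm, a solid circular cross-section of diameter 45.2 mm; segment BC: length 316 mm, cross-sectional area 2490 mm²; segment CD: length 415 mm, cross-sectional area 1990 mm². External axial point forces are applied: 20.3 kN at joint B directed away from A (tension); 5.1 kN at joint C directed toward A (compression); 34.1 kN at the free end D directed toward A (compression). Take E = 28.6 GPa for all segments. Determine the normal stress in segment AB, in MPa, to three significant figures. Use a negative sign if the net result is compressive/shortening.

Internal axial forces (sectioning from the free end, tension +): N_CD = -34.1 kN, N_BC = -39.2 kN, N_AB = -18.9 kN.
A_AB = 1605 mm².
σ_AB = N_AB/A_AB = -18900/1605 = -11.78 MPa.

-11.8 MPa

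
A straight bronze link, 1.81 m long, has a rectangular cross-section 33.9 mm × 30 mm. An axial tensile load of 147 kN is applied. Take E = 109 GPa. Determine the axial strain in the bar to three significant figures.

0.00133

A = 1017 mm².
σ = N/A = 144.5 MPa; ε = σ/E = 144.5/109000 = 1.326e-03.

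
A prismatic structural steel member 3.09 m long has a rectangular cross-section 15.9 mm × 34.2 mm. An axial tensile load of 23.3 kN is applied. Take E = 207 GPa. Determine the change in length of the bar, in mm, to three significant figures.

0.640 mm

A = 543.8 mm².
δ_mech = NL/(AE) = 23300·3090/(543.8·207000) = 0.6396 mm.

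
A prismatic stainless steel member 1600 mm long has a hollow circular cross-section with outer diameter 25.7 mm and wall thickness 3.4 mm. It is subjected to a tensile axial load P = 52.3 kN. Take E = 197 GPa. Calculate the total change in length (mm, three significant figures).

1.78 mm

A = 238.2 mm².
δ_mech = NL/(AE) = 52300·1600/(238.2·197000) = 1.783 mm.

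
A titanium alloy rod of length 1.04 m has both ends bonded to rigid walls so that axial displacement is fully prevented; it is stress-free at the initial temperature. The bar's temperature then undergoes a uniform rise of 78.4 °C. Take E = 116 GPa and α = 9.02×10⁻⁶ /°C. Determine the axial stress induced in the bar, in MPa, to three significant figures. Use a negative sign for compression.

Free thermal expansion αLΔT = 9.02e-6 · 1040 · 78.4 = 0.7355 mm.
The walls impose strain ε = −(0.7355)/1040 = -7.0717e-04; σ = Eε = 116000 · -7.0717e-04 = -82.03 MPa.

-82.0 MPa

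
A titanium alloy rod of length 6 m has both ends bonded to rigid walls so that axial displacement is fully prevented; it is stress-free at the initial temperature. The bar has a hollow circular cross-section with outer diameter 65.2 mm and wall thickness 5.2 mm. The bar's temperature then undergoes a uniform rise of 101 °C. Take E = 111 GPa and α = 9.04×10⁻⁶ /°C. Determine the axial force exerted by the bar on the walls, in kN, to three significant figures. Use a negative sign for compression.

-99.3 kN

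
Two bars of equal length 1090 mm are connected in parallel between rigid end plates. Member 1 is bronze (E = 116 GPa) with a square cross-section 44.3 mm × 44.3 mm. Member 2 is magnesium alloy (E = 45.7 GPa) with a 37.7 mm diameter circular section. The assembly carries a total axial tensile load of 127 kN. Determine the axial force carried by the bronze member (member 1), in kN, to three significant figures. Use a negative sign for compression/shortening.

104 kN

A_1 = 1962 mm².
A_2 = 1116 mm².
Equal strain + equilibrium ⇒ each member carries load in proportion to AE: A₁E₁ = 227600000 N, A₂E₂ = 51010000 N, ΣAE = 278700000 N.
F₁ = P·A₁E₁/ΣAE = 127000·227600000/278700000 = 103800 N.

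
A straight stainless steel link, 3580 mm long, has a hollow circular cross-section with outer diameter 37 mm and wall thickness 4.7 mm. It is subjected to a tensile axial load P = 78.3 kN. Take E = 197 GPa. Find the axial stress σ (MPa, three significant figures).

164 MPa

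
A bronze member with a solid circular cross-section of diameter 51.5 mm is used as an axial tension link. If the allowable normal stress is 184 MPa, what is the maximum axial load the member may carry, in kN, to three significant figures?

A = 2083 mm².
P_max = σ_allow · A = 184 · 2083 = 383300 N = 383.3 kN.

383 kN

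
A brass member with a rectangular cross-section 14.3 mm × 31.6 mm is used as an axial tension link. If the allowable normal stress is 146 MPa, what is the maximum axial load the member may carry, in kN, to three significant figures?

66.0 kN

A = 451.9 mm².
P_max = σ_allow · A = 146 · 451.9 = 65970 N = 65.97 kN.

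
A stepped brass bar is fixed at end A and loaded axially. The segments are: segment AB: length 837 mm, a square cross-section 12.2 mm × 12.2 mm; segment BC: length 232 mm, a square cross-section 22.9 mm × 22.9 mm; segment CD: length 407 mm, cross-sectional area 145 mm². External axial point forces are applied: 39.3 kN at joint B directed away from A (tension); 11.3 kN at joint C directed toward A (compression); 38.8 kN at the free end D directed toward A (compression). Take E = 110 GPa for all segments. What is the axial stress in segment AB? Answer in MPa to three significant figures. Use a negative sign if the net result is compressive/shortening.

Internal axial forces (sectioning from the free end, tension +): N_CD = -38.8 kN, N_BC = -50.1 kN, N_AB = -10.8 kN.
A_AB = 148.8 mm².
σ_AB = N_AB/A_AB = -10800/148.8 = -72.56 MPa.

-72.6 MPa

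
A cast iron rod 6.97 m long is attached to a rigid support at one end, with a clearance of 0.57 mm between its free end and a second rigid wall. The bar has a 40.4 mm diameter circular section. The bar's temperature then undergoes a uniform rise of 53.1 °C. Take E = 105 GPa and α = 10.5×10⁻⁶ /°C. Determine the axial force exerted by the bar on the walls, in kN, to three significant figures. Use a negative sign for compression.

Free thermal expansion αLΔT = 10.5e-6 · 6970 · 53.1 = 3.886 mm.
The walls engage after the gap closes; constrained expansion = 3.886 − 0.57 = 3.316 mm.
The walls impose strain ε = −(3.316)/6970 = -4.7577e-04; σ = Eε = 105000 · -4.7577e-04 = -49.96 MPa.
Wall reaction R = σ·A = -49.96·1282 = -64040 N = -64.04 kN.

-64.0 kN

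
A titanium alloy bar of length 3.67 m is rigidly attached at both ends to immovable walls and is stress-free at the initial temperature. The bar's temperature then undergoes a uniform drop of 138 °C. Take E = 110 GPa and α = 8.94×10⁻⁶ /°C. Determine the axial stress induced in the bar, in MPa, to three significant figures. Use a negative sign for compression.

136 MPa

Free thermal expansion αLΔT = 8.94e-6 · 3670 · -138 = -4.528 mm.
The walls impose strain ε = −(-4.528)/3670 = 1.2337e-03; σ = Eε = 110000 · 1.2337e-03 = 135.7 MPa.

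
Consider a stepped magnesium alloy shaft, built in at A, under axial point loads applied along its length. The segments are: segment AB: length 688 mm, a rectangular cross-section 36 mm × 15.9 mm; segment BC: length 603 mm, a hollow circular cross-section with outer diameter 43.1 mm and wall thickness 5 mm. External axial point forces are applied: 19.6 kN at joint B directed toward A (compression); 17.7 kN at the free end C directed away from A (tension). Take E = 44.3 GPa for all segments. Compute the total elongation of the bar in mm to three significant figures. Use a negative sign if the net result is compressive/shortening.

0.351 mm

Internal axial forces (sectioning from the free end, tension +): N_BC = 17.7 kN, N_AB = -1.9 kN.
A_AB = 572.4 mm².
A_BC = 598.5 mm².
δ_AB = -1900·688/(572.4·44300) = -0.05155 mm
δ_BC = 17700·603/(598.5·44300) = 0.4026 mm
δ = Σδ_i = 0.351 mm.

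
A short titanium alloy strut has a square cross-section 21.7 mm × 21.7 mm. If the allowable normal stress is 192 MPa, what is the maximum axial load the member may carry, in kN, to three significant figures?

90.4 kN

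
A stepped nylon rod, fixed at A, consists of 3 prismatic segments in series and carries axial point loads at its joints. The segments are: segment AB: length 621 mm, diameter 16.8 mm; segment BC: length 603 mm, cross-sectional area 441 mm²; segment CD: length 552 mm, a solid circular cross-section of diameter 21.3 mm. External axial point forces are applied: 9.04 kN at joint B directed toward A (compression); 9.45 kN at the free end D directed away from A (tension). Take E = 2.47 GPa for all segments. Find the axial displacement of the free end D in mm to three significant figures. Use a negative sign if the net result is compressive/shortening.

11.6 mm

Internal axial forces (sectioning from the free end, tension +): N_CD = 9.45 kN, N_BC = 9.45 kN, N_AB = 0.41 kN.
A_AB = 221.7 mm².
A_CD = 356.3 mm².
δ_AB = 410·621/(221.7·2470) = 0.465 mm
δ_BC = 9450·603/(441·2470) = 5.231 mm
δ_CD = 9450·552/(356.3·2470) = 5.927 mm
δ = Σδ_i = 11.62 mm.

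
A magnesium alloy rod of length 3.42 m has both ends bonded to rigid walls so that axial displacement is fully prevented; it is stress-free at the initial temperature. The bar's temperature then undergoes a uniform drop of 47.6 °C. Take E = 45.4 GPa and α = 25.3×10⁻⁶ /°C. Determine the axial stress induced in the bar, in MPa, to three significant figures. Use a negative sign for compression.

54.7 MPa

Free thermal expansion αLΔT = 25.3e-6 · 3420 · -47.6 = -4.119 mm.
The walls impose strain ε = −(-4.119)/3420 = 1.2043e-03; σ = Eε = 45400 · 1.2043e-03 = 54.67 MPa.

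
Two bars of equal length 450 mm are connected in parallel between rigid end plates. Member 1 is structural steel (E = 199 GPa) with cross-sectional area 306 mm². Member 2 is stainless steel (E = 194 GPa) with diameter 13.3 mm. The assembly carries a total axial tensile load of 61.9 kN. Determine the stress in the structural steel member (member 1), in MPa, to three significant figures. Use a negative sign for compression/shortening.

140 MPa

A_2 = 138.9 mm².
Equal strain + equilibrium ⇒ each member carries load in proportion to AE: A₁E₁ = 60890000 N, A₂E₂ = 26950000 N, ΣAE = 87850000 N.
σ₁ = P·E₁/ΣAE = 61900·199000/87850000 = 140.2 MPa.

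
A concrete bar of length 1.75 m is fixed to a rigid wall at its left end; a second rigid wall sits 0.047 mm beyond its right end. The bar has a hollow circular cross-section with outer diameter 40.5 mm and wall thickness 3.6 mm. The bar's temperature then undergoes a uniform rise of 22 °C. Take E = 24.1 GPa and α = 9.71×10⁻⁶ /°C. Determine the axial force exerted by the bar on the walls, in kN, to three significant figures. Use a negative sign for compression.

Free thermal expansion αLΔT = 9.71e-6 · 1750 · 22 = 0.3738 mm.
The walls engage after the gap closes; constrained expansion = 0.3738 − 0.047 = 0.3268 mm.
The walls impose strain ε = −(0.3268)/1750 = -1.8676e-04; σ = Eε = 24100 · -1.8676e-04 = -4.501 MPa.
Wall reaction R = σ·A = -4.501·417.3 = -1878 N = -1.878 kN.

-1.88 kN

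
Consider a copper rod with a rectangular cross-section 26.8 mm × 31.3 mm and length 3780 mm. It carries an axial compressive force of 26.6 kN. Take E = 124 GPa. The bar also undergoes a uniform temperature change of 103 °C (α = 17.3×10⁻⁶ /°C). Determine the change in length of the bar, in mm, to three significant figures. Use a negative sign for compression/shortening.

5.77 mm

A = 838.8 mm².
δ_mech = NL/(AE) = -26600·3780/(838.8·124000) = -0.9667 mm.
δ_thermal = αLΔT = 17.3e-6·3780·103 = 6.736 mm.
δ = δ_mech + δ_thermal = 5.769 mm.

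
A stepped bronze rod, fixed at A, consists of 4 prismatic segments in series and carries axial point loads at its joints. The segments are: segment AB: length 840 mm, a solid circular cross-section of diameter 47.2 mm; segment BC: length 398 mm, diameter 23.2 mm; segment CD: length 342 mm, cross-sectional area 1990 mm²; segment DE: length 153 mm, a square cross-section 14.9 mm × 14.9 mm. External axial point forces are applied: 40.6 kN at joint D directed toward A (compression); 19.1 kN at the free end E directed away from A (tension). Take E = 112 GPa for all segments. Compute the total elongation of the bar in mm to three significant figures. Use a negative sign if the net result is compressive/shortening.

-0.188 mm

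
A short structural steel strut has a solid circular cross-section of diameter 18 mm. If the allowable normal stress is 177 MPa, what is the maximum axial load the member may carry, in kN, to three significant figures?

45.0 kN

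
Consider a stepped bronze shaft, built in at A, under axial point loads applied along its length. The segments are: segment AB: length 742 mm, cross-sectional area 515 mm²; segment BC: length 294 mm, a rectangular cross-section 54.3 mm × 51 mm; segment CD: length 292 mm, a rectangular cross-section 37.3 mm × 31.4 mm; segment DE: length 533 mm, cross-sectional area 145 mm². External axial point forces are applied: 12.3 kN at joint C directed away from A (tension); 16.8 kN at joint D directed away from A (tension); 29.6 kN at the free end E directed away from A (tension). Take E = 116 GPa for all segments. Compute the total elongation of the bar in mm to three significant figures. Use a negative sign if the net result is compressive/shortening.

1.82 mm

Internal axial forces (sectioning from the free end, tension +): N_DE = 29.6 kN, N_CD = 46.4 kN, N_BC = 58.7 kN, N_AB = 58.7 kN.
A_BC = 2769 mm².
A_CD = 1171 mm².
δ_AB = 58700·742/(515·116000) = 0.7291 mm
δ_BC = 58700·294/(2769·116000) = 0.05372 mm
δ_CD = 46400·292/(1171·116000) = 0.09973 mm
δ_DE = 29600·533/(145·116000) = 0.938 mm
δ = Σδ_i = 1.821 mm.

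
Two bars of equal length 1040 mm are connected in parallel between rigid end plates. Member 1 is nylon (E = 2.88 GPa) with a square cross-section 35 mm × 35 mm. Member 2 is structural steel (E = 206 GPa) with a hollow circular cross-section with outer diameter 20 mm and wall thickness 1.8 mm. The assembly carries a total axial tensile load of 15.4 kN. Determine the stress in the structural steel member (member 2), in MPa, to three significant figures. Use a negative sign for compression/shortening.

A_1 = 1225 mm².
A_2 = 102.9 mm².
Equal strain + equilibrium ⇒ each member carries load in proportion to AE: A₁E₁ = 3528000 N, A₂E₂ = 21200000 N, ΣAE = 24730000 N.
σ₂ = P·E₂/ΣAE = 15400·206000/24730000 = 128.3 MPa.

128 MPa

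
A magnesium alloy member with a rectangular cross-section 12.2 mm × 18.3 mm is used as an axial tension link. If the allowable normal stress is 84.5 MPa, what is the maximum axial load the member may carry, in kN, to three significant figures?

A = 223.3 mm².
P_max = σ_allow · A = 84.5 · 223.3 = 18870 N = 18.87 kN.

18.9 kN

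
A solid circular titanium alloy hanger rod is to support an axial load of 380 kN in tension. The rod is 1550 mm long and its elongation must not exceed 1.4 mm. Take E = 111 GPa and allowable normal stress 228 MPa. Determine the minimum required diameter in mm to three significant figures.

Required area A ≥ P/σ_allow = 380000/228 = 1667 mm².
For a solid circular section, d ≥ √(4A/π) = 46.07 mm.
Elongation limit: A ≥ PL/(Eδ_allow) = 380000·1550/(111000·1.4) = 3790 mm² ⇒ d ≥ 69.47 mm.
The elongation limit governs.

69.5 mm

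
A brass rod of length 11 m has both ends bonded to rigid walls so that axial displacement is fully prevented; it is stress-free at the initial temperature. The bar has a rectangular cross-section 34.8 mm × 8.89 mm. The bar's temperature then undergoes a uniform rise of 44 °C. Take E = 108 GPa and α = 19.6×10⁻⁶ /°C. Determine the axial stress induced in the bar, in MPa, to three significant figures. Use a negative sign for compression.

Free thermal expansion αLΔT = 19.6e-6 · 11000 · 44 = 9.486 mm.
The walls impose strain ε = −(9.486)/11000 = -8.6240e-04; σ = Eε = 108000 · -8.6240e-04 = -93.14 MPa.

-93.1 MPa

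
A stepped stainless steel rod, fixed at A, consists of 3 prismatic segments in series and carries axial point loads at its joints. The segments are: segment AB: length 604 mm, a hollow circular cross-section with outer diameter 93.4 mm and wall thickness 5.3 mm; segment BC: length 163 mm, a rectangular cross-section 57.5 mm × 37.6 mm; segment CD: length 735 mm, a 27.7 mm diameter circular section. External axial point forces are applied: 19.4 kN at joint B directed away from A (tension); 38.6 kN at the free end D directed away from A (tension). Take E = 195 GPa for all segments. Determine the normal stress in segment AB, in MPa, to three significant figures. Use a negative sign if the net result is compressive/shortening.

Internal axial forces (sectioning from the free end, tension +): N_CD = 38.6 kN, N_BC = 38.6 kN, N_AB = 58 kN.
A_AB = 1467 mm².
σ_AB = N_AB/A_AB = 58000/1467 = 39.54 MPa.

39.5 MPa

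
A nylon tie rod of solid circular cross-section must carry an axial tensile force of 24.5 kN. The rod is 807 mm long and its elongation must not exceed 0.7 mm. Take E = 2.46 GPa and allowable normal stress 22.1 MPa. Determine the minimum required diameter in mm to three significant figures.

Required area A ≥ P/σ_allow = 24500/22.1 = 1109 mm².
For a solid circular section, d ≥ √(4A/π) = 37.57 mm.
Elongation limit: A ≥ PL/(Eδ_allow) = 24500·807/(2460·0.7) = 11480 mm² ⇒ d ≥ 120.9 mm.
The elongation limit governs.

121 mm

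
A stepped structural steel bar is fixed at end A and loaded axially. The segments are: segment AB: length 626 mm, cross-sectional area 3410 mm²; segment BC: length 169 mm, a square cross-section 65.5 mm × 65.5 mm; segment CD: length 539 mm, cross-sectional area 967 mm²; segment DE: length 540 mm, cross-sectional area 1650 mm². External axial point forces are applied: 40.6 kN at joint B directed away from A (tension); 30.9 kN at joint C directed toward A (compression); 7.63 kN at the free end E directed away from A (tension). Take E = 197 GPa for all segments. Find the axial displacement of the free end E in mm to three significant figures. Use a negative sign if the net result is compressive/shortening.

Internal axial forces (sectioning from the free end, tension +): N_DE = 7.63 kN, N_CD = 7.63 kN, N_BC = -23.27 kN, N_AB = 17.33 kN.
A_BC = 4290 mm².
δ_AB = 17330·626/(3410·197000) = 0.01615 mm
δ_BC = -23270·169/(4290·197000) = -0.004653 mm
δ_CD = 7630·539/(967·197000) = 0.02159 mm
δ_DE = 7630·540/(1650·197000) = 0.01268 mm
δ = Σδ_i = 0.04576 mm.

0.0458 mm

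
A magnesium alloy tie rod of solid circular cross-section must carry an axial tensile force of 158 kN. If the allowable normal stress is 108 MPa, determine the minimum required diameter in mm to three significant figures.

43.2 mm

Required area A ≥ P/σ_allow = 158000/108 = 1463 mm².
For a solid circular section, d ≥ √(4A/π) = 43.16 mm.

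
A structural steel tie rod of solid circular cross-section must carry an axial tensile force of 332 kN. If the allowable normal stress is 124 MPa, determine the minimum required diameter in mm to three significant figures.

58.4 mm

Required area A ≥ P/σ_allow = 332000/124 = 2677 mm².
For a solid circular section, d ≥ √(4A/π) = 58.39 mm.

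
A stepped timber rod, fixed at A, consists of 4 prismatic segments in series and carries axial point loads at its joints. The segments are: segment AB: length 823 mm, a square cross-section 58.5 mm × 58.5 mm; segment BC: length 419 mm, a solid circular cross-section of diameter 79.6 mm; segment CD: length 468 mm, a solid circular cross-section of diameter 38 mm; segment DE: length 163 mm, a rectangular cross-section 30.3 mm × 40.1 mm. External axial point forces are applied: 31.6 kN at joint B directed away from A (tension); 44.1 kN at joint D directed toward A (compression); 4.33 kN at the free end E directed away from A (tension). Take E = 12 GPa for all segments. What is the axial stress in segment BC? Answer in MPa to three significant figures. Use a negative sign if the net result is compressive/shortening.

Internal axial forces (sectioning from the free end, tension +): N_DE = 4.33 kN, N_CD = -39.77 kN, N_BC = -39.77 kN, N_AB = -8.17 kN.
A_BC = 4976 mm².
σ_BC = N_BC/A_BC = -39770/4976 = -7.992 MPa.

-7.99 MPa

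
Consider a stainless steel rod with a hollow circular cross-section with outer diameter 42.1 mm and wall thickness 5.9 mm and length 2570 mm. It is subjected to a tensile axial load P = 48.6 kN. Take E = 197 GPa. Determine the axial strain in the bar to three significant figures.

A = 671 mm².
σ = N/A = 72.43 MPa; ε = σ/E = 72.43/197000 = 3.677e-04.

3.68e-04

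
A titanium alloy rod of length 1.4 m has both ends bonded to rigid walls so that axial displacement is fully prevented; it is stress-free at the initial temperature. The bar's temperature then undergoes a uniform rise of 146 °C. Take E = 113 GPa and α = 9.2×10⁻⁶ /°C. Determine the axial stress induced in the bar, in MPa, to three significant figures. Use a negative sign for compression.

-152 MPa

Free thermal expansion αLΔT = 9.2e-6 · 1400 · 146 = 1.88 mm.
The walls impose strain ε = −(1.88)/1400 = -1.3432e-03; σ = Eε = 113000 · -1.3432e-03 = -151.8 MPa.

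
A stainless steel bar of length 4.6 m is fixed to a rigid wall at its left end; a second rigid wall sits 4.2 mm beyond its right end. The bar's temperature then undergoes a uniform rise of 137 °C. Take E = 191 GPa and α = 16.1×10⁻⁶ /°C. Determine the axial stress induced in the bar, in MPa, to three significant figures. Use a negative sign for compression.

Free thermal expansion αLΔT = 16.1e-6 · 4600 · 137 = 10.15 mm.
The walls engage after the gap closes; constrained expansion = 10.15 − 4.2 = 5.946 mm.
The walls impose strain ε = −(5.946)/4600 = -1.2927e-03; σ = Eε = 191000 · -1.2927e-03 = -246.9 MPa.

-247 MPa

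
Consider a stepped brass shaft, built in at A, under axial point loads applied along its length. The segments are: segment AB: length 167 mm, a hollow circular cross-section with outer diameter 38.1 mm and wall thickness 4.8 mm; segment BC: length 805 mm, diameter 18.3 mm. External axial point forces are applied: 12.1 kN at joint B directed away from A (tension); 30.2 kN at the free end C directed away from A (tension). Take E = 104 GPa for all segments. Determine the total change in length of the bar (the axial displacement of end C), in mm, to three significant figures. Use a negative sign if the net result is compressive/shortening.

Internal axial forces (sectioning from the free end, tension +): N_BC = 30.2 kN, N_AB = 42.3 kN.
A_AB = 502.2 mm².
A_BC = 263 mm².
δ_AB = 42300·167/(502.2·104000) = 0.1353 mm
δ_BC = 30200·805/(263·104000) = 0.8887 mm
δ = Σδ_i = 1.024 mm.

1.02 mm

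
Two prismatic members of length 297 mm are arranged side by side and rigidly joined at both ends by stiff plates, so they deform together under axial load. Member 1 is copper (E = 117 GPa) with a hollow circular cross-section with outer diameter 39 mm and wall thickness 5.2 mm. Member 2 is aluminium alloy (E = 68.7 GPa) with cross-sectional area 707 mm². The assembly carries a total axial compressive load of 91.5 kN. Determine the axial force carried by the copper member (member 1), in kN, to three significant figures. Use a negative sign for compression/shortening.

-52.2 kN

A_1 = 552.2 mm².
Equal strain + equilibrium ⇒ each member carries load in proportion to AE: A₁E₁ = 64600000 N, A₂E₂ = 48570000 N, ΣAE = 113200000 N.
F₁ = P·A₁E₁/ΣAE = -91500·64600000/113200000 = -52230 N.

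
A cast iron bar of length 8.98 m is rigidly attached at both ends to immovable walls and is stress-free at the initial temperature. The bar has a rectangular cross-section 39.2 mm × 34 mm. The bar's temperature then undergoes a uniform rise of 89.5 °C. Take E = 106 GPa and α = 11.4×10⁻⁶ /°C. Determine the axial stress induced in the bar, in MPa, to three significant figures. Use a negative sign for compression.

Free thermal expansion αLΔT = 11.4e-6 · 8980 · 89.5 = 9.162 mm.
The walls impose strain ε = −(9.162)/8980 = -1.0203e-03; σ = Eε = 106000 · -1.0203e-03 = -108.2 MPa.

-108 MPa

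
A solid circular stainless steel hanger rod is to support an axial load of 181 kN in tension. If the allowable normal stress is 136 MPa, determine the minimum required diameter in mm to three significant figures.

Required area A ≥ P/σ_allow = 181000/136 = 1331 mm².
For a solid circular section, d ≥ √(4A/π) = 41.16 mm.

41.2 mm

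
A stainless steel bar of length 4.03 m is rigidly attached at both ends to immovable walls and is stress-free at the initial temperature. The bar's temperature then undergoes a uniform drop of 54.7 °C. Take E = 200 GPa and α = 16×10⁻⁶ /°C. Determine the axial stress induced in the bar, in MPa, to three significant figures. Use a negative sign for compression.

175 MPa

Free thermal expansion αLΔT = 16e-6 · 4030 · -54.7 = -3.527 mm.
The walls impose strain ε = −(-3.527)/4030 = 8.7520e-04; σ = Eε = 200000 · 8.7520e-04 = 175 MPa.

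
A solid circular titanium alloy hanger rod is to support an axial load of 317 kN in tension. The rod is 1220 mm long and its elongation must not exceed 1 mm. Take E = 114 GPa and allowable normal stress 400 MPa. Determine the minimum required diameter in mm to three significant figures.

65.7 mm

Required area A ≥ P/σ_allow = 317000/400 = 792.5 mm².
For a solid circular section, d ≥ √(4A/π) = 31.77 mm.
Elongation limit: A ≥ PL/(Eδ_allow) = 317000·1220/(114000·1) = 3392 mm² ⇒ d ≥ 65.72 mm.
The elongation limit governs.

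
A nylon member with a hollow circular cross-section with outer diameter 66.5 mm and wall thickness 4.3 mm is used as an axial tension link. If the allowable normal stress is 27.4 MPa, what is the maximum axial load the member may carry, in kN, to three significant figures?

A = 840.3 mm².
P_max = σ_allow · A = 27.4 · 840.3 = 23020 N = 23.02 kN.

23.0 kN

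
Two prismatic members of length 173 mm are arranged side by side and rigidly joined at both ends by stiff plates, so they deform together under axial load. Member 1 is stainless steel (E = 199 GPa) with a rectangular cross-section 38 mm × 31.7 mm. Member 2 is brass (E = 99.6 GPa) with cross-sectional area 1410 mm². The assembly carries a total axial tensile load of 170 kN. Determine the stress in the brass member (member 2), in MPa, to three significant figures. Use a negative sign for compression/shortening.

A_1 = 1205 mm².
Equal strain + equilibrium ⇒ each member carries load in proportion to AE: A₁E₁ = 239700000 N, A₂E₂ = 140400000 N, ΣAE = 380200000 N.
σ₂ = P·E₂/ΣAE = 170000·99600/380200000 = 44.54 MPa.

44.5 MPa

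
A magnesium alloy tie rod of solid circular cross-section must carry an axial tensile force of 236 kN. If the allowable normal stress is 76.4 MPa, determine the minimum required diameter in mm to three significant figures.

62.7 mm

Required area A ≥ P/σ_allow = 236000/76.4 = 3089 mm².
For a solid circular section, d ≥ √(4A/π) = 62.71 mm.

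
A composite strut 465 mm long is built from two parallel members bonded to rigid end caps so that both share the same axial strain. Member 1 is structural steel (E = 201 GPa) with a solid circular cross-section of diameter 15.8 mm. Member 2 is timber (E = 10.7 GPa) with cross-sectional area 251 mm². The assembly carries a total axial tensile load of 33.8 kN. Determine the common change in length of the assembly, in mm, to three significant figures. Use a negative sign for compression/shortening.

0.373 mm

A_1 = 196.1 mm².
Equal strain + equilibrium ⇒ each member carries load in proportion to AE: A₁E₁ = 39410000 N, A₂E₂ = 2686000 N, ΣAE = 42100000 N.
δ = PL/ΣAE = 33800·465/42100000 = 0.3734 mm.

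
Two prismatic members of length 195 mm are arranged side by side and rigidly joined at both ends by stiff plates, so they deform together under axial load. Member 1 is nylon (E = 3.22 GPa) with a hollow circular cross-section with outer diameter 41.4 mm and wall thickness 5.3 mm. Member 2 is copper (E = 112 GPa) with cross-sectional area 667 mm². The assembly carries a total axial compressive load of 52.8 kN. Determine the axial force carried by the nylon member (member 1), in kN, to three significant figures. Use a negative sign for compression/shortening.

A_1 = 601.1 mm².
Equal strain + equilibrium ⇒ each member carries load in proportion to AE: A₁E₁ = 1935000 N, A₂E₂ = 74700000 N, ΣAE = 76640000 N.
F₁ = P·A₁E₁/ΣAE = -52800·1935000/76640000 = -1333 N.

-1.33 kN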